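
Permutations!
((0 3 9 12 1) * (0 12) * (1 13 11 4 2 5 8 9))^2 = (0 1 13 4 5 9 3 12 11 2 8)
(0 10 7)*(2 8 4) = [10, 1, 8, 3, 2, 5, 6, 0, 4, 9, 7] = (0 10 7)(2 8 4)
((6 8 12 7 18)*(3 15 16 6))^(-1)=(3 18 7 12 8 6 16 15)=((3 15 16 6 8 12 7 18))^(-1)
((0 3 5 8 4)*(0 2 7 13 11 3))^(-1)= (2 4 8 5 3 11 13 7)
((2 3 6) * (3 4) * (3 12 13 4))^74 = ((2 3 6)(4 12 13))^74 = (2 6 3)(4 13 12)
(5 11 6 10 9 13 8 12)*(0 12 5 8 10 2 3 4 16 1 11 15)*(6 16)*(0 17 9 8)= [12, 11, 3, 4, 6, 15, 2, 7, 5, 13, 8, 16, 0, 10, 14, 17, 1, 9]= (0 12)(1 11 16)(2 3 4 6)(5 15 17 9 13 10 8)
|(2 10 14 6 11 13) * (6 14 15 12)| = 7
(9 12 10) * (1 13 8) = [0, 13, 2, 3, 4, 5, 6, 7, 1, 12, 9, 11, 10, 8] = (1 13 8)(9 12 10)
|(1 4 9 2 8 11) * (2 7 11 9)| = |(1 4 2 8 9 7 11)| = 7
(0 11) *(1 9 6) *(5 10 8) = (0 11)(1 9 6)(5 10 8) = [11, 9, 2, 3, 4, 10, 1, 7, 5, 6, 8, 0]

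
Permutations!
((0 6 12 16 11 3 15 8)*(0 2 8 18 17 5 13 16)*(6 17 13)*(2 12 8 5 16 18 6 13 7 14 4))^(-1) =((0 17 16 11 3 15 6 8 12)(2 5 13 18 7 14 4))^(-1) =(0 12 8 6 15 3 11 16 17)(2 4 14 7 18 13 5)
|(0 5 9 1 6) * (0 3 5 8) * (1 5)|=6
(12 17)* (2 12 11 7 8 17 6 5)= (2 12 6 5)(7 8 17 11)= [0, 1, 12, 3, 4, 2, 5, 8, 17, 9, 10, 7, 6, 13, 14, 15, 16, 11]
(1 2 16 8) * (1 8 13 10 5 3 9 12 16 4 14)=(1 2 4 14)(3 9 12 16 13 10 5)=[0, 2, 4, 9, 14, 3, 6, 7, 8, 12, 5, 11, 16, 10, 1, 15, 13]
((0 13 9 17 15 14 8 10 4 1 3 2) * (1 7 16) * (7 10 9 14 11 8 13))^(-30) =((0 7 16 1 3 2)(4 10)(8 9 17 15 11)(13 14))^(-30) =(17)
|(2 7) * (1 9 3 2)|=5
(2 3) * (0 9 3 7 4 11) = (0 9 3 2 7 4 11) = [9, 1, 7, 2, 11, 5, 6, 4, 8, 3, 10, 0]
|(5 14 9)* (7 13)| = |(5 14 9)(7 13)| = 6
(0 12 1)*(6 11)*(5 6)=(0 12 1)(5 6 11)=[12, 0, 2, 3, 4, 6, 11, 7, 8, 9, 10, 5, 1]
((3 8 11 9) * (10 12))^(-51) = (3 8 11 9)(10 12)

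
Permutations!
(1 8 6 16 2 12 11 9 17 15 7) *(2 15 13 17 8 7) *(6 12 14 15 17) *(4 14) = (1 7)(2 4 14 15)(6 16 17 13)(8 12 11 9) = [0, 7, 4, 3, 14, 5, 16, 1, 12, 8, 10, 9, 11, 6, 15, 2, 17, 13]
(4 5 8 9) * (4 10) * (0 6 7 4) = [6, 1, 2, 3, 5, 8, 7, 4, 9, 10, 0] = (0 6 7 4 5 8 9 10)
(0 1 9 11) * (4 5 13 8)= (0 1 9 11)(4 5 13 8)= [1, 9, 2, 3, 5, 13, 6, 7, 4, 11, 10, 0, 12, 8]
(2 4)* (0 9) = [9, 1, 4, 3, 2, 5, 6, 7, 8, 0] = (0 9)(2 4)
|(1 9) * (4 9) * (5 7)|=|(1 4 9)(5 7)|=6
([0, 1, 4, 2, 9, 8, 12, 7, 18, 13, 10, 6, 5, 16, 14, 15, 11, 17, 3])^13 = [0, 1, 4, 2, 9, 8, 12, 7, 18, 13, 10, 6, 5, 16, 14, 15, 11, 17, 3]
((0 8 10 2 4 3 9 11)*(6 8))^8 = ((0 6 8 10 2 4 3 9 11))^8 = (0 11 9 3 4 2 10 8 6)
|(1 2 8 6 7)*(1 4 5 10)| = 8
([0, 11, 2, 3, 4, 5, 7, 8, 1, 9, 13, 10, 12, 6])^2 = [0, 10, 2, 3, 4, 5, 8, 1, 11, 9, 6, 13, 12, 7]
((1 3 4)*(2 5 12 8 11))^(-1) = ((1 3 4)(2 5 12 8 11))^(-1) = (1 4 3)(2 11 8 12 5)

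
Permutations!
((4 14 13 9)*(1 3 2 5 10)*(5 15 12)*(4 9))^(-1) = ((1 3 2 15 12 5 10)(4 14 13))^(-1) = (1 10 5 12 15 2 3)(4 13 14)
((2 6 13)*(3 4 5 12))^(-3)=((2 6 13)(3 4 5 12))^(-3)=(13)(3 4 5 12)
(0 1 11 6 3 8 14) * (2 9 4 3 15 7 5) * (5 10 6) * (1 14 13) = (0 14)(1 11 5 2 9 4 3 8 13)(6 15 7 10) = [14, 11, 9, 8, 3, 2, 15, 10, 13, 4, 6, 5, 12, 1, 0, 7]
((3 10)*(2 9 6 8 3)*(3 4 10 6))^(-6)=(2 9 3 6 8 4 10)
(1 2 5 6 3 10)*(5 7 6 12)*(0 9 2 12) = [9, 12, 7, 10, 4, 0, 3, 6, 8, 2, 1, 11, 5] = (0 9 2 7 6 3 10 1 12 5)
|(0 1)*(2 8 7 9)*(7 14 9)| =|(0 1)(2 8 14 9)| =4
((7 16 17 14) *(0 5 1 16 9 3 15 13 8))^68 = (0 3 17)(1 13 7)(5 15 14)(8 9 16)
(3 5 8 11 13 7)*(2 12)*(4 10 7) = [0, 1, 12, 5, 10, 8, 6, 3, 11, 9, 7, 13, 2, 4] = (2 12)(3 5 8 11 13 4 10 7)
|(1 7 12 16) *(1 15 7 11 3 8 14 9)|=12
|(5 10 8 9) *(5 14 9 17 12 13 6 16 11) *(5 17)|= 6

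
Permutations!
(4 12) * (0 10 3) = [10, 1, 2, 0, 12, 5, 6, 7, 8, 9, 3, 11, 4] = (0 10 3)(4 12)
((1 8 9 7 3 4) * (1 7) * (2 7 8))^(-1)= (1 9 8 4 3 7 2)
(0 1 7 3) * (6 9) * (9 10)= (0 1 7 3)(6 10 9)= [1, 7, 2, 0, 4, 5, 10, 3, 8, 6, 9]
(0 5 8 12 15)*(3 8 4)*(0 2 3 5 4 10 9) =[4, 1, 3, 8, 5, 10, 6, 7, 12, 0, 9, 11, 15, 13, 14, 2] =(0 4 5 10 9)(2 3 8 12 15)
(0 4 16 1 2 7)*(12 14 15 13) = [4, 2, 7, 3, 16, 5, 6, 0, 8, 9, 10, 11, 14, 12, 15, 13, 1] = (0 4 16 1 2 7)(12 14 15 13)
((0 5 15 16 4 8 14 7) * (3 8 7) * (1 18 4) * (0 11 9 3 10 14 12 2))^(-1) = ((0 5 15 16 1 18 4 7 11 9 3 8 12 2)(10 14))^(-1) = (0 2 12 8 3 9 11 7 4 18 1 16 15 5)(10 14)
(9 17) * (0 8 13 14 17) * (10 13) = (0 8 10 13 14 17 9) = [8, 1, 2, 3, 4, 5, 6, 7, 10, 0, 13, 11, 12, 14, 17, 15, 16, 9]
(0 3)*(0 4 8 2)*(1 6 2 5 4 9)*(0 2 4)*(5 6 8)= [3, 8, 2, 9, 5, 0, 4, 7, 6, 1]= (0 3 9 1 8 6 4 5)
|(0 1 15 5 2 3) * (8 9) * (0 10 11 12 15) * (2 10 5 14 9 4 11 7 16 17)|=|(0 1)(2 3 5 10 7 16 17)(4 11 12 15 14 9 8)|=14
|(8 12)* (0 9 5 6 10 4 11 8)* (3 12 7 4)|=28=|(0 9 5 6 10 3 12)(4 11 8 7)|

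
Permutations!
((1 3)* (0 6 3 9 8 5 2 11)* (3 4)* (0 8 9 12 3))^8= ((0 6 4)(1 12 3)(2 11 8 5))^8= (0 4 6)(1 3 12)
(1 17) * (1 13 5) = (1 17 13 5) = [0, 17, 2, 3, 4, 1, 6, 7, 8, 9, 10, 11, 12, 5, 14, 15, 16, 13]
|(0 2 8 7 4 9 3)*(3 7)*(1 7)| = |(0 2 8 3)(1 7 4 9)| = 4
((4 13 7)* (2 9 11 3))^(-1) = (2 3 11 9)(4 7 13)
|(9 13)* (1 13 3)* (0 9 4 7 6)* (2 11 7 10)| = |(0 9 3 1 13 4 10 2 11 7 6)| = 11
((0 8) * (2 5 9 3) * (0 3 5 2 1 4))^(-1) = ((0 8 3 1 4)(5 9))^(-1) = (0 4 1 3 8)(5 9)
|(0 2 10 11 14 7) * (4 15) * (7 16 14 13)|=6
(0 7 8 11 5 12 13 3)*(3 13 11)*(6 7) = [6, 1, 2, 0, 4, 12, 7, 8, 3, 9, 10, 5, 11, 13] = (13)(0 6 7 8 3)(5 12 11)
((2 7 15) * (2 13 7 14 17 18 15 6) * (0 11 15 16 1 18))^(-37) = (0 17 14 2 6 7 13 15 11)(1 16 18)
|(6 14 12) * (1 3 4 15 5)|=|(1 3 4 15 5)(6 14 12)|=15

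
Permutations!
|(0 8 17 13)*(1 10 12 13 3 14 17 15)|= |(0 8 15 1 10 12 13)(3 14 17)|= 21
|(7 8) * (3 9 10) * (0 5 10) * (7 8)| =5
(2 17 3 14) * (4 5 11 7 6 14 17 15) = [0, 1, 15, 17, 5, 11, 14, 6, 8, 9, 10, 7, 12, 13, 2, 4, 16, 3] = (2 15 4 5 11 7 6 14)(3 17)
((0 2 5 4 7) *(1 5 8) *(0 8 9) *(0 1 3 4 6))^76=((0 2 9 1 5 6)(3 4 7 8))^76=(0 5 9)(1 2 6)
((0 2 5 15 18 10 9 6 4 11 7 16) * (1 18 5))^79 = (0 1 10 6 11 16 2 18 9 4 7)(5 15)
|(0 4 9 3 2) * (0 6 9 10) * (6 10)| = 7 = |(0 4 6 9 3 2 10)|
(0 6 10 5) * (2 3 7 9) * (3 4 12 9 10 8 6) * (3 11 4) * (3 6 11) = (0 3 7 10 5)(2 6 8 11 4 12 9) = [3, 1, 6, 7, 12, 0, 8, 10, 11, 2, 5, 4, 9]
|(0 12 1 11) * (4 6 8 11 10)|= 8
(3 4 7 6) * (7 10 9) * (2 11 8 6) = (2 11 8 6 3 4 10 9 7) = [0, 1, 11, 4, 10, 5, 3, 2, 6, 7, 9, 8]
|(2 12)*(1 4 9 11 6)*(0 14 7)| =|(0 14 7)(1 4 9 11 6)(2 12)| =30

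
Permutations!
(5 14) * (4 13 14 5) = (4 13 14) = [0, 1, 2, 3, 13, 5, 6, 7, 8, 9, 10, 11, 12, 14, 4]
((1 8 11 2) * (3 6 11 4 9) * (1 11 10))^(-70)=(11)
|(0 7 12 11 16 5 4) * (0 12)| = 10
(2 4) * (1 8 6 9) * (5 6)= [0, 8, 4, 3, 2, 6, 9, 7, 5, 1]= (1 8 5 6 9)(2 4)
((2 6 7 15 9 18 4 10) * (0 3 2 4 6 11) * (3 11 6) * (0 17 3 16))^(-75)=(0 17 2 7 9 16 11 3 6 15 18)(4 10)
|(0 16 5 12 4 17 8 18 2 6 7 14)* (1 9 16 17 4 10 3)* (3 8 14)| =12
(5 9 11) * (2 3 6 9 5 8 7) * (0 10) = [10, 1, 3, 6, 4, 5, 9, 2, 7, 11, 0, 8] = (0 10)(2 3 6 9 11 8 7)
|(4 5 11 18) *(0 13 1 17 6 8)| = 12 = |(0 13 1 17 6 8)(4 5 11 18)|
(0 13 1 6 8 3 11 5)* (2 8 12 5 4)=(0 13 1 6 12 5)(2 8 3 11 4)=[13, 6, 8, 11, 2, 0, 12, 7, 3, 9, 10, 4, 5, 1]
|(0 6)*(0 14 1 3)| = |(0 6 14 1 3)| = 5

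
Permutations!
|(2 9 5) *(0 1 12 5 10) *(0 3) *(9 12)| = 15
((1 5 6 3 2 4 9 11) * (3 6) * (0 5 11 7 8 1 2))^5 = ((0 5 3)(1 11 2 4 9 7 8))^5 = (0 3 5)(1 7 4 11 8 9 2)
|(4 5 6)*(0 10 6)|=|(0 10 6 4 5)|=5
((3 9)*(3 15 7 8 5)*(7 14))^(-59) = (3 7 9 8 15 5 14)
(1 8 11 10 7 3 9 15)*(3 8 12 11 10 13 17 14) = (1 12 11 13 17 14 3 9 15)(7 8 10) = [0, 12, 2, 9, 4, 5, 6, 8, 10, 15, 7, 13, 11, 17, 3, 1, 16, 14]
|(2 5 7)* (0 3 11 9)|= |(0 3 11 9)(2 5 7)|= 12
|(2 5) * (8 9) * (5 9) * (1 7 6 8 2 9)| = 7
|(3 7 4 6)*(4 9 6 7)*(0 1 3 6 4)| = |(0 1 3)(4 7 9)| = 3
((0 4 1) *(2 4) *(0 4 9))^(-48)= ((0 2 9)(1 4))^(-48)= (9)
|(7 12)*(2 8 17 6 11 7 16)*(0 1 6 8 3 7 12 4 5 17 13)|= 14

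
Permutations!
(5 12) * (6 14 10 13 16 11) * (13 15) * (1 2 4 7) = [0, 2, 4, 3, 7, 12, 14, 1, 8, 9, 15, 6, 5, 16, 10, 13, 11] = (1 2 4 7)(5 12)(6 14 10 15 13 16 11)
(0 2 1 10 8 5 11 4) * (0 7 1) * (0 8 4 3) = (0 2 8 5 11 3)(1 10 4 7) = [2, 10, 8, 0, 7, 11, 6, 1, 5, 9, 4, 3]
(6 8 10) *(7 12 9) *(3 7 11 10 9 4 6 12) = (3 7)(4 6 8 9 11 10 12) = [0, 1, 2, 7, 6, 5, 8, 3, 9, 11, 12, 10, 4]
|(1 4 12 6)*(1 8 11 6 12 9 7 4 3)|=|(12)(1 3)(4 9 7)(6 8 11)|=6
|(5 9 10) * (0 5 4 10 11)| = |(0 5 9 11)(4 10)| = 4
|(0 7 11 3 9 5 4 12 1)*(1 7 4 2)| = 10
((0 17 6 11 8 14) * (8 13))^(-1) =((0 17 6 11 13 8 14))^(-1) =(0 14 8 13 11 6 17)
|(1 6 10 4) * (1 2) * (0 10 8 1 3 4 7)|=3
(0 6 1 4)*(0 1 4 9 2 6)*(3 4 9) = (1 3 4)(2 6 9) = [0, 3, 6, 4, 1, 5, 9, 7, 8, 2]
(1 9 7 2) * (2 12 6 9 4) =(1 4 2)(6 9 7 12) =[0, 4, 1, 3, 2, 5, 9, 12, 8, 7, 10, 11, 6]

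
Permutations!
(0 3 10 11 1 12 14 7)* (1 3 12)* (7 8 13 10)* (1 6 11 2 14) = [12, 6, 14, 7, 4, 5, 11, 0, 13, 9, 2, 3, 1, 10, 8] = (0 12 1 6 11 3 7)(2 14 8 13 10)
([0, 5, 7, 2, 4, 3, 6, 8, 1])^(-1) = [0, 8, 3, 5, 4, 1, 6, 2, 7]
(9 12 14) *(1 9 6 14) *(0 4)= (0 4)(1 9 12)(6 14)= [4, 9, 2, 3, 0, 5, 14, 7, 8, 12, 10, 11, 1, 13, 6]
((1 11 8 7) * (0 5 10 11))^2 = (0 10 8 1 5 11 7)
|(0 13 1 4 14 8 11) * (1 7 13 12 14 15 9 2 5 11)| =|(0 12 14 8 1 4 15 9 2 5 11)(7 13)| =22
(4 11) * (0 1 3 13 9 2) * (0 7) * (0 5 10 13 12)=(0 1 3 12)(2 7 5 10 13 9)(4 11)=[1, 3, 7, 12, 11, 10, 6, 5, 8, 2, 13, 4, 0, 9]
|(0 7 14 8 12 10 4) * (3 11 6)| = |(0 7 14 8 12 10 4)(3 11 6)| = 21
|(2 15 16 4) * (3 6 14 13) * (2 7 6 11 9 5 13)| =|(2 15 16 4 7 6 14)(3 11 9 5 13)| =35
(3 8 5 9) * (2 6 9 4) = (2 6 9 3 8 5 4) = [0, 1, 6, 8, 2, 4, 9, 7, 5, 3]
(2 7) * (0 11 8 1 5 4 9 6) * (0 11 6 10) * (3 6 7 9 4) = (0 7 2 9 10)(1 5 3 6 11 8) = [7, 5, 9, 6, 4, 3, 11, 2, 1, 10, 0, 8]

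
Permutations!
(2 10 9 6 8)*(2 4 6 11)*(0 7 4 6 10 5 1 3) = (0 7 4 10 9 11 2 5 1 3)(6 8) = [7, 3, 5, 0, 10, 1, 8, 4, 6, 11, 9, 2]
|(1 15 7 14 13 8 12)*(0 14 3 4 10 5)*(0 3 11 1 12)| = 4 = |(0 14 13 8)(1 15 7 11)(3 4 10 5)|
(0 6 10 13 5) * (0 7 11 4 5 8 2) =(0 6 10 13 8 2)(4 5 7 11) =[6, 1, 0, 3, 5, 7, 10, 11, 2, 9, 13, 4, 12, 8]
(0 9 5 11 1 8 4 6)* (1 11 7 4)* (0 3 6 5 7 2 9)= (11)(1 8)(2 9 7 4 5)(3 6)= [0, 8, 9, 6, 5, 2, 3, 4, 1, 7, 10, 11]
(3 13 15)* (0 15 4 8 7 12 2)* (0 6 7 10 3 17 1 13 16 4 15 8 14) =(0 8 10 3 16 4 14)(1 13 15 17)(2 6 7 12) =[8, 13, 6, 16, 14, 5, 7, 12, 10, 9, 3, 11, 2, 15, 0, 17, 4, 1]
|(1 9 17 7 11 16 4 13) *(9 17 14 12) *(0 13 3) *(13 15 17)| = 24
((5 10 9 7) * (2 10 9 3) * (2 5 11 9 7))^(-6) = ((2 10 3 5 7 11 9))^(-6) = (2 10 3 5 7 11 9)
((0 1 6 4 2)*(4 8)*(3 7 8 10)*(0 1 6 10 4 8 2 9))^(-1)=((0 6 4 9)(1 10 3 7 2))^(-1)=(0 9 4 6)(1 2 7 3 10)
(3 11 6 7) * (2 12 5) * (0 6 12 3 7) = (0 6)(2 3 11 12 5) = [6, 1, 3, 11, 4, 2, 0, 7, 8, 9, 10, 12, 5]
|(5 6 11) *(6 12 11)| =|(5 12 11)| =3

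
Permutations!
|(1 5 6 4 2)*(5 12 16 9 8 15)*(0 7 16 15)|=35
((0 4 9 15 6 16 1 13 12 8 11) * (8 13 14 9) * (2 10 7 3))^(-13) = (0 11 8 4)(1 16 6 15 9 14)(2 3 7 10)(12 13)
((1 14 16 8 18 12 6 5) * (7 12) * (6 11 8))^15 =(18)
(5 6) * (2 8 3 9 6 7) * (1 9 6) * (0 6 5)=(0 6)(1 9)(2 8 3 5 7)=[6, 9, 8, 5, 4, 7, 0, 2, 3, 1]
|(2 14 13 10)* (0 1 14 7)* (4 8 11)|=21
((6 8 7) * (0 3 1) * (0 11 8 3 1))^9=((0 1 11 8 7 6 3))^9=(0 11 7 3 1 8 6)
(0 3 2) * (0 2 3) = (3) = [0, 1, 2, 3]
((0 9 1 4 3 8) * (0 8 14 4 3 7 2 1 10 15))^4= ((0 9 10 15)(1 3 14 4 7 2))^4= (15)(1 7 14)(2 4 3)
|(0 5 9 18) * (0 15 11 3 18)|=12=|(0 5 9)(3 18 15 11)|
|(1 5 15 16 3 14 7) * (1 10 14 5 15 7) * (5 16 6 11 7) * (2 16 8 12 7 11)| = |(1 15 6 2 16 3 8 12 7 10 14)| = 11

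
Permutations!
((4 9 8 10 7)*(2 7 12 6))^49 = (2 7 4 9 8 10 12 6)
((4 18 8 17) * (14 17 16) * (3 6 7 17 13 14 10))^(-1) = (3 10 16 8 18 4 17 7 6)(13 14)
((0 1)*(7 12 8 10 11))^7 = ((0 1)(7 12 8 10 11))^7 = (0 1)(7 8 11 12 10)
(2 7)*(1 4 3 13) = [0, 4, 7, 13, 3, 5, 6, 2, 8, 9, 10, 11, 12, 1] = (1 4 3 13)(2 7)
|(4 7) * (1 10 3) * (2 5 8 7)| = 15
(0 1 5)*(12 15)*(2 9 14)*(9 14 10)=(0 1 5)(2 14)(9 10)(12 15)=[1, 5, 14, 3, 4, 0, 6, 7, 8, 10, 9, 11, 15, 13, 2, 12]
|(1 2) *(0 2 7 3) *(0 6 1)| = |(0 2)(1 7 3 6)| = 4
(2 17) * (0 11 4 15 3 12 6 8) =(0 11 4 15 3 12 6 8)(2 17) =[11, 1, 17, 12, 15, 5, 8, 7, 0, 9, 10, 4, 6, 13, 14, 3, 16, 2]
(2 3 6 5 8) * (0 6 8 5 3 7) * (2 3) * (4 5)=(0 6 2 7)(3 8)(4 5)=[6, 1, 7, 8, 5, 4, 2, 0, 3]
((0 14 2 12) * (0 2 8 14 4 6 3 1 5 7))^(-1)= ((0 4 6 3 1 5 7)(2 12)(8 14))^(-1)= (0 7 5 1 3 6 4)(2 12)(8 14)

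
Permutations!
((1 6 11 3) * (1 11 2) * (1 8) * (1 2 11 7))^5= ((1 6 11 3 7)(2 8))^5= (11)(2 8)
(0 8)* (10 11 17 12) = (0 8)(10 11 17 12) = [8, 1, 2, 3, 4, 5, 6, 7, 0, 9, 11, 17, 10, 13, 14, 15, 16, 12]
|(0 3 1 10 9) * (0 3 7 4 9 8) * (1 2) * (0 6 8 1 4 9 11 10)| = |(0 7 9 3 2 4 11 10 1)(6 8)| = 18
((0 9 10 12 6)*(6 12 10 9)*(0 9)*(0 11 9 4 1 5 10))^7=(12)(0 6 4 1 5 10)(9 11)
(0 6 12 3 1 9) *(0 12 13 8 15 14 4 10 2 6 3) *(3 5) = (0 5 3 1 9 12)(2 6 13 8 15 14 4 10) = [5, 9, 6, 1, 10, 3, 13, 7, 15, 12, 2, 11, 0, 8, 4, 14]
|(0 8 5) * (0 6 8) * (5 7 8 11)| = 6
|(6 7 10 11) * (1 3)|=|(1 3)(6 7 10 11)|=4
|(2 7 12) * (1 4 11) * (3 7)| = |(1 4 11)(2 3 7 12)| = 12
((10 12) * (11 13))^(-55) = (10 12)(11 13)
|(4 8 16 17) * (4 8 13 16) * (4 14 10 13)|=6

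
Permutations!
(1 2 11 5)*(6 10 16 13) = (1 2 11 5)(6 10 16 13) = [0, 2, 11, 3, 4, 1, 10, 7, 8, 9, 16, 5, 12, 6, 14, 15, 13]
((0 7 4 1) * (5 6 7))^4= (0 4 6)(1 7 5)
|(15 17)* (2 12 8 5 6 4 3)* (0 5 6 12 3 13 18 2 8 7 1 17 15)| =|(0 5 12 7 1 17)(2 3 8 6 4 13 18)| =42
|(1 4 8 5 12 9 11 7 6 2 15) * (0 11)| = 12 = |(0 11 7 6 2 15 1 4 8 5 12 9)|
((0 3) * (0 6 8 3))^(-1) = (3 8 6)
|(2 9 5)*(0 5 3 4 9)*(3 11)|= |(0 5 2)(3 4 9 11)|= 12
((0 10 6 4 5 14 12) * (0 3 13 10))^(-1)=((3 13 10 6 4 5 14 12))^(-1)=(3 12 14 5 4 6 10 13)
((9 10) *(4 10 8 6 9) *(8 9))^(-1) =(4 10)(6 8)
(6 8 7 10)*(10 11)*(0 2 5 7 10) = [2, 1, 5, 3, 4, 7, 8, 11, 10, 9, 6, 0] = (0 2 5 7 11)(6 8 10)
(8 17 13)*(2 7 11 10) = (2 7 11 10)(8 17 13) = [0, 1, 7, 3, 4, 5, 6, 11, 17, 9, 2, 10, 12, 8, 14, 15, 16, 13]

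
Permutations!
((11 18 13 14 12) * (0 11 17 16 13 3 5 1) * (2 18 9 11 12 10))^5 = (0 14 5 16 18 12 10 1 13 3 17 2)(9 11)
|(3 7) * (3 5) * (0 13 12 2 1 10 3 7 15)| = |(0 13 12 2 1 10 3 15)(5 7)| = 8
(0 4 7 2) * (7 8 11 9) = (0 4 8 11 9 7 2) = [4, 1, 0, 3, 8, 5, 6, 2, 11, 7, 10, 9]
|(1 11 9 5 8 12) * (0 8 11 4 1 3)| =|(0 8 12 3)(1 4)(5 11 9)| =12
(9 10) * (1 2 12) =[0, 2, 12, 3, 4, 5, 6, 7, 8, 10, 9, 11, 1] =(1 2 12)(9 10)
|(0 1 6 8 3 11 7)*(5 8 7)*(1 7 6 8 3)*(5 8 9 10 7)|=|(0 5 3 11 8 1 9 10 7)|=9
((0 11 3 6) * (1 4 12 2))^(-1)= ((0 11 3 6)(1 4 12 2))^(-1)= (0 6 3 11)(1 2 12 4)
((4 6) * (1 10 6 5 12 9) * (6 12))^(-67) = (1 10 12 9)(4 6 5)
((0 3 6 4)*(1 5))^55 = (0 4 6 3)(1 5)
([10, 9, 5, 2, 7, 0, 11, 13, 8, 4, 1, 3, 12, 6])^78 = [13, 11, 4, 9, 2, 7, 10, 5, 8, 3, 6, 1, 12, 0]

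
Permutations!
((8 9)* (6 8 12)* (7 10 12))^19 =(6 8 9 7 10 12) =((6 8 9 7 10 12))^19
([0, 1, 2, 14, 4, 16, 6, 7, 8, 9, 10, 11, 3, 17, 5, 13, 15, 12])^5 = [0, 1, 2, 13, 4, 12, 6, 7, 8, 9, 10, 11, 15, 5, 17, 14, 3, 16]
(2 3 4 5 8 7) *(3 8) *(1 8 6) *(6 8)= [0, 6, 8, 4, 5, 3, 1, 2, 7]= (1 6)(2 8 7)(3 4 5)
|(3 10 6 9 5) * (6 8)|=6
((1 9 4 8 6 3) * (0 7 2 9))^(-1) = ((0 7 2 9 4 8 6 3 1))^(-1) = (0 1 3 6 8 4 9 2 7)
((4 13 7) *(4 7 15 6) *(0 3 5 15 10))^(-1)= (0 10 13 4 6 15 5 3)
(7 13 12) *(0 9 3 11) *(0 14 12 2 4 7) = (0 9 3 11 14 12)(2 4 7 13) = [9, 1, 4, 11, 7, 5, 6, 13, 8, 3, 10, 14, 0, 2, 12]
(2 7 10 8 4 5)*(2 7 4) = (2 4 5 7 10 8) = [0, 1, 4, 3, 5, 7, 6, 10, 2, 9, 8]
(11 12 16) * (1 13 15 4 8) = [0, 13, 2, 3, 8, 5, 6, 7, 1, 9, 10, 12, 16, 15, 14, 4, 11] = (1 13 15 4 8)(11 12 16)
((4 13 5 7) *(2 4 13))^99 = (13)(2 4)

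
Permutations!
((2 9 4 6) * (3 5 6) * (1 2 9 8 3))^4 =(1 5)(2 6)(3 4)(8 9)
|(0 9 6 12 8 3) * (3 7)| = |(0 9 6 12 8 7 3)| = 7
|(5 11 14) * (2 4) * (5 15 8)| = |(2 4)(5 11 14 15 8)| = 10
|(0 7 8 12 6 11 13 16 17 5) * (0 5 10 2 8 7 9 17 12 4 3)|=40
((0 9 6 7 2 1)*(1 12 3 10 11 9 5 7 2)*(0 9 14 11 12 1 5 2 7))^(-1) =(0 5 7 6 9 1 2)(3 12 10)(11 14)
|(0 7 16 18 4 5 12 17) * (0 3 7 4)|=9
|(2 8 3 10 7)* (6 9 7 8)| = 12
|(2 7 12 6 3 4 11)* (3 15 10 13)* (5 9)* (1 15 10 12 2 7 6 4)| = 22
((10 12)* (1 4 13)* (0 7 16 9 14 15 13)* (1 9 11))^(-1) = ((0 7 16 11 1 4)(9 14 15 13)(10 12))^(-1) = (0 4 1 11 16 7)(9 13 15 14)(10 12)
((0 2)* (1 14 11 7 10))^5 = (14)(0 2)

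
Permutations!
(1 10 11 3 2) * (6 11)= (1 10 6 11 3 2)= [0, 10, 1, 2, 4, 5, 11, 7, 8, 9, 6, 3]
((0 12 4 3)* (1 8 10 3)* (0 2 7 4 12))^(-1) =((12)(1 8 10 3 2 7 4))^(-1) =(12)(1 4 7 2 3 10 8)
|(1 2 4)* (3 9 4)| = |(1 2 3 9 4)| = 5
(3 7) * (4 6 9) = [0, 1, 2, 7, 6, 5, 9, 3, 8, 4] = (3 7)(4 6 9)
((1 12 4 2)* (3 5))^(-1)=((1 12 4 2)(3 5))^(-1)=(1 2 4 12)(3 5)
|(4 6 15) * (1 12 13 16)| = |(1 12 13 16)(4 6 15)| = 12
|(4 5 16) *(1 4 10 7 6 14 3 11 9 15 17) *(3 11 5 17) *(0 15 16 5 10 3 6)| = 30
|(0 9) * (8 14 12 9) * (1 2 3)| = |(0 8 14 12 9)(1 2 3)| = 15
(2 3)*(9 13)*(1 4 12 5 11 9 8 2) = [0, 4, 3, 1, 12, 11, 6, 7, 2, 13, 10, 9, 5, 8] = (1 4 12 5 11 9 13 8 2 3)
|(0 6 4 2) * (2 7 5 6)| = 4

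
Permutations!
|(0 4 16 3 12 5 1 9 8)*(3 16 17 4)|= 14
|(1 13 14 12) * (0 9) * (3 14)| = |(0 9)(1 13 3 14 12)| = 10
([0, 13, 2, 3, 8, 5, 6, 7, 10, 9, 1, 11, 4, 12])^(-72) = [0, 1, 2, 3, 4, 5, 6, 7, 8, 9, 10, 11, 12, 13]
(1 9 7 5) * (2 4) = (1 9 7 5)(2 4) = [0, 9, 4, 3, 2, 1, 6, 5, 8, 7]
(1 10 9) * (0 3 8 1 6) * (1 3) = [1, 10, 2, 8, 4, 5, 0, 7, 3, 6, 9] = (0 1 10 9 6)(3 8)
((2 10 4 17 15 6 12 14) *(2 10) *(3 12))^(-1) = (3 6 15 17 4 10 14 12)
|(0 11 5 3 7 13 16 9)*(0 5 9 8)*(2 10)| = 18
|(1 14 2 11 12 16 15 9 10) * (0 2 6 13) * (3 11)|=13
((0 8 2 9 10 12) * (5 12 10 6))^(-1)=((0 8 2 9 6 5 12))^(-1)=(0 12 5 6 9 2 8)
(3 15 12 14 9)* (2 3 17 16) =(2 3 15 12 14 9 17 16) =[0, 1, 3, 15, 4, 5, 6, 7, 8, 17, 10, 11, 14, 13, 9, 12, 2, 16]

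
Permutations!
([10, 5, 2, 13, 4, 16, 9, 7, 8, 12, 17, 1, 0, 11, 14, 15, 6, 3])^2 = (0 17 13 1 16 9)(3 11 5 6 12 10)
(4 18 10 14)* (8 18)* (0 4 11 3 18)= (0 4 8)(3 18 10 14 11)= [4, 1, 2, 18, 8, 5, 6, 7, 0, 9, 14, 3, 12, 13, 11, 15, 16, 17, 10]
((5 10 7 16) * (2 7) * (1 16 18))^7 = ((1 16 5 10 2 7 18))^7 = (18)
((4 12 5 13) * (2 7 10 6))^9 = (2 7 10 6)(4 12 5 13)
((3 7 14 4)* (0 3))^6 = (0 3 7 14 4)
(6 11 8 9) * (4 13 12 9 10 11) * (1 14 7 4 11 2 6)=(1 14 7 4 13 12 9)(2 6 11 8 10)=[0, 14, 6, 3, 13, 5, 11, 4, 10, 1, 2, 8, 9, 12, 7]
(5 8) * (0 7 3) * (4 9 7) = (0 4 9 7 3)(5 8) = [4, 1, 2, 0, 9, 8, 6, 3, 5, 7]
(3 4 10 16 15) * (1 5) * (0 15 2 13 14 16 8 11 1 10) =[15, 5, 13, 4, 0, 10, 6, 7, 11, 9, 8, 1, 12, 14, 16, 3, 2] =(0 15 3 4)(1 5 10 8 11)(2 13 14 16)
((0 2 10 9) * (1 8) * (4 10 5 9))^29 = (0 2 5 9)(1 8)(4 10)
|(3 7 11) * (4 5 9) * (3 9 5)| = |(3 7 11 9 4)| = 5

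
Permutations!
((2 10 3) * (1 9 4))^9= ((1 9 4)(2 10 3))^9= (10)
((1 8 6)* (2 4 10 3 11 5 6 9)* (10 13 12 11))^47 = ((1 8 9 2 4 13 12 11 5 6)(3 10))^47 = (1 11 4 8 5 13 9 6 12 2)(3 10)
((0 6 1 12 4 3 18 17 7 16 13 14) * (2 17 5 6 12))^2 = ((0 12 4 3 18 5 6 1 2 17 7 16 13 14))^2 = (0 4 18 6 2 7 13)(1 17 16 14 12 3 5)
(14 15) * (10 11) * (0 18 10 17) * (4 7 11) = (0 18 10 4 7 11 17)(14 15) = [18, 1, 2, 3, 7, 5, 6, 11, 8, 9, 4, 17, 12, 13, 15, 14, 16, 0, 10]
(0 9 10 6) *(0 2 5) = (0 9 10 6 2 5) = [9, 1, 5, 3, 4, 0, 2, 7, 8, 10, 6]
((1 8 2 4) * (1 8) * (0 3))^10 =((0 3)(2 4 8))^10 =(2 4 8)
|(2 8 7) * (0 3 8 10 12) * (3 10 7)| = 6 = |(0 10 12)(2 7)(3 8)|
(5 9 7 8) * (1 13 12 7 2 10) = [0, 13, 10, 3, 4, 9, 6, 8, 5, 2, 1, 11, 7, 12] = (1 13 12 7 8 5 9 2 10)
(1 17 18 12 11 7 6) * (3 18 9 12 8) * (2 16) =(1 17 9 12 11 7 6)(2 16)(3 18 8) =[0, 17, 16, 18, 4, 5, 1, 6, 3, 12, 10, 7, 11, 13, 14, 15, 2, 9, 8]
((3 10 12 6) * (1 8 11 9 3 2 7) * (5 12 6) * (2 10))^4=((1 8 11 9 3 2 7)(5 12)(6 10))^4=(12)(1 3 8 2 11 7 9)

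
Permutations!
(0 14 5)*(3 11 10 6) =(0 14 5)(3 11 10 6) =[14, 1, 2, 11, 4, 0, 3, 7, 8, 9, 6, 10, 12, 13, 5]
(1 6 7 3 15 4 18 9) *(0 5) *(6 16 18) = [5, 16, 2, 15, 6, 0, 7, 3, 8, 1, 10, 11, 12, 13, 14, 4, 18, 17, 9] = (0 5)(1 16 18 9)(3 15 4 6 7)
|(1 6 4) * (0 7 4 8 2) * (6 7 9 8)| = 12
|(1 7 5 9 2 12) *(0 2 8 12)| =6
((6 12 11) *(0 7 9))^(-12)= ((0 7 9)(6 12 11))^(-12)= (12)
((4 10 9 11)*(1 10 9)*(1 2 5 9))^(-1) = (1 4 11 9 5 2 10)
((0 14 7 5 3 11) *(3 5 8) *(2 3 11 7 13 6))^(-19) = (0 11 8 7 3 2 6 13 14)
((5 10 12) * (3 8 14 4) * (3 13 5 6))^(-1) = (3 6 12 10 5 13 4 14 8) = ((3 8 14 4 13 5 10 12 6))^(-1)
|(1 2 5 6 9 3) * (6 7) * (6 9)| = |(1 2 5 7 9 3)| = 6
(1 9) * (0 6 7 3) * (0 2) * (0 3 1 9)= (9)(0 6 7 1)(2 3)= [6, 0, 3, 2, 4, 5, 7, 1, 8, 9]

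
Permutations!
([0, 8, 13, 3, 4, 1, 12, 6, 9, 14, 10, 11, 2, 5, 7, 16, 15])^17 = (1 2 7 8 13 6 9 5 12 14)(15 16)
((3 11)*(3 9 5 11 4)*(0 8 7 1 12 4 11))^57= (0 11 12 8 9 4 7 5 3 1)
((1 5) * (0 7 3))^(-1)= (0 3 7)(1 5)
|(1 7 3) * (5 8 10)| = |(1 7 3)(5 8 10)| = 3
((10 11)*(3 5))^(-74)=(11)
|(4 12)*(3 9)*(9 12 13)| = |(3 12 4 13 9)| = 5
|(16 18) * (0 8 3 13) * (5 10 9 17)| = 4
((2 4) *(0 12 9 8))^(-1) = (0 8 9 12)(2 4) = ((0 12 9 8)(2 4))^(-1)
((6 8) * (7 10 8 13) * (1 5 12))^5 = ((1 5 12)(6 13 7 10 8))^5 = (13)(1 12 5)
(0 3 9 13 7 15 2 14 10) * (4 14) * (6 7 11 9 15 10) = (0 3 15 2 4 14 6 7 10)(9 13 11) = [3, 1, 4, 15, 14, 5, 7, 10, 8, 13, 0, 9, 12, 11, 6, 2]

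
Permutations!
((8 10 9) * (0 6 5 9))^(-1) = ((0 6 5 9 8 10))^(-1) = (0 10 8 9 5 6)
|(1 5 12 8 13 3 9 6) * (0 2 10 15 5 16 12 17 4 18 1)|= |(0 2 10 15 5 17 4 18 1 16 12 8 13 3 9 6)|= 16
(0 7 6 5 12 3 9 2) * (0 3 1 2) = (0 7 6 5 12 1 2 3 9) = [7, 2, 3, 9, 4, 12, 5, 6, 8, 0, 10, 11, 1]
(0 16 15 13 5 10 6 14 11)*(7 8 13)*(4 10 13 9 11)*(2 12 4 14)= (0 16 15 7 8 9 11)(2 12 4 10 6)(5 13)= [16, 1, 12, 3, 10, 13, 2, 8, 9, 11, 6, 0, 4, 5, 14, 7, 15]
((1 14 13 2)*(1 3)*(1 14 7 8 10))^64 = (14)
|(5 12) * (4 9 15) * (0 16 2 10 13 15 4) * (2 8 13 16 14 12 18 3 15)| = 70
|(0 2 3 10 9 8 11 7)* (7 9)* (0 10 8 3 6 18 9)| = 8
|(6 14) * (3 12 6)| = 4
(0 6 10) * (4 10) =(0 6 4 10) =[6, 1, 2, 3, 10, 5, 4, 7, 8, 9, 0]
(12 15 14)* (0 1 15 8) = [1, 15, 2, 3, 4, 5, 6, 7, 0, 9, 10, 11, 8, 13, 12, 14] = (0 1 15 14 12 8)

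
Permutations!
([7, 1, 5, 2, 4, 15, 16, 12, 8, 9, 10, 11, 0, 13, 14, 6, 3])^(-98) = (0 7 12)(2 16 15)(3 6 5)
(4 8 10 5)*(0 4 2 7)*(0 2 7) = [4, 1, 0, 3, 8, 7, 6, 2, 10, 9, 5] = (0 4 8 10 5 7 2)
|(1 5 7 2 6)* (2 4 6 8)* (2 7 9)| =|(1 5 9 2 8 7 4 6)| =8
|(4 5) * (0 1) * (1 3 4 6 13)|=7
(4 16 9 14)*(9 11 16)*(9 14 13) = (4 14)(9 13)(11 16) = [0, 1, 2, 3, 14, 5, 6, 7, 8, 13, 10, 16, 12, 9, 4, 15, 11]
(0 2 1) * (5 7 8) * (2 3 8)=[3, 0, 1, 8, 4, 7, 6, 2, 5]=(0 3 8 5 7 2 1)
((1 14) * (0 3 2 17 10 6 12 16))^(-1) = ((0 3 2 17 10 6 12 16)(1 14))^(-1) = (0 16 12 6 10 17 2 3)(1 14)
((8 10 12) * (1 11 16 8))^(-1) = ((1 11 16 8 10 12))^(-1) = (1 12 10 8 16 11)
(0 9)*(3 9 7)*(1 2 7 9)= [9, 2, 7, 1, 4, 5, 6, 3, 8, 0]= (0 9)(1 2 7 3)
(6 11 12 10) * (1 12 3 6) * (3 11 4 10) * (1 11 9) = (1 12 3 6 4 10 11 9) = [0, 12, 2, 6, 10, 5, 4, 7, 8, 1, 11, 9, 3]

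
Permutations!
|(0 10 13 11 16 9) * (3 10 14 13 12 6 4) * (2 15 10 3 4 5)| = 6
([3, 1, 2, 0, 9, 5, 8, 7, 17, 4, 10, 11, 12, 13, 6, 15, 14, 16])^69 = [3, 1, 2, 0, 9, 5, 14, 7, 6, 4, 10, 11, 12, 13, 16, 15, 17, 8]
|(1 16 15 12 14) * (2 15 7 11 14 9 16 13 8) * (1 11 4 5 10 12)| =|(1 13 8 2 15)(4 5 10 12 9 16 7)(11 14)| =70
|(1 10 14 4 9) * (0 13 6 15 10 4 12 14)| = 30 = |(0 13 6 15 10)(1 4 9)(12 14)|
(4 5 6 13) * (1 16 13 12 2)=(1 16 13 4 5 6 12 2)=[0, 16, 1, 3, 5, 6, 12, 7, 8, 9, 10, 11, 2, 4, 14, 15, 13]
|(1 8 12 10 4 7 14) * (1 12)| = 10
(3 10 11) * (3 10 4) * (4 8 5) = (3 8 5 4)(10 11) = [0, 1, 2, 8, 3, 4, 6, 7, 5, 9, 11, 10]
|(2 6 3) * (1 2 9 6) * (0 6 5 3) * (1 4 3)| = 6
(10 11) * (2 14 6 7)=(2 14 6 7)(10 11)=[0, 1, 14, 3, 4, 5, 7, 2, 8, 9, 11, 10, 12, 13, 6]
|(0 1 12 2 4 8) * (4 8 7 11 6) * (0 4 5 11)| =|(0 1 12 2 8 4 7)(5 11 6)| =21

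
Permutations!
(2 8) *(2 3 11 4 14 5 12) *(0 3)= (0 3 11 4 14 5 12 2 8)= [3, 1, 8, 11, 14, 12, 6, 7, 0, 9, 10, 4, 2, 13, 5]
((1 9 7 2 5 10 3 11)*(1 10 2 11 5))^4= (1 10)(2 11)(3 9)(5 7)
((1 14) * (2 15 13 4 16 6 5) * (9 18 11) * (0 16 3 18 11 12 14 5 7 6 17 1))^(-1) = ((0 16 17 1 5 2 15 13 4 3 18 12 14)(6 7)(9 11))^(-1) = (0 14 12 18 3 4 13 15 2 5 1 17 16)(6 7)(9 11)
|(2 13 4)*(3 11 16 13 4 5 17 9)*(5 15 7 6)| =|(2 4)(3 11 16 13 15 7 6 5 17 9)| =10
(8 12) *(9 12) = [0, 1, 2, 3, 4, 5, 6, 7, 9, 12, 10, 11, 8] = (8 9 12)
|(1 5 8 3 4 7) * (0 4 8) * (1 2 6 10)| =8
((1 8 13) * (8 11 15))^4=(1 13 8 15 11)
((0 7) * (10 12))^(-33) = ((0 7)(10 12))^(-33) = (0 7)(10 12)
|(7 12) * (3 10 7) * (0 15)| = |(0 15)(3 10 7 12)| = 4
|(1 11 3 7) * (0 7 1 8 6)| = |(0 7 8 6)(1 11 3)| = 12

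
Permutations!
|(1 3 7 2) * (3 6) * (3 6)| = |(1 3 7 2)| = 4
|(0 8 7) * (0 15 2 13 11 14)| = |(0 8 7 15 2 13 11 14)| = 8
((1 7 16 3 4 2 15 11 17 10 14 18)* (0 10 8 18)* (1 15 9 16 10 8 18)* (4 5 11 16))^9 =((0 8 1 7 10 14)(2 9 4)(3 5 11 17 18 15 16))^9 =(0 7)(1 14)(3 11 18 16 5 17 15)(8 10)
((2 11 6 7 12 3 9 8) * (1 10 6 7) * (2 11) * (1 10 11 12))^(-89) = (1 11 7)(3 12 8 9)(6 10)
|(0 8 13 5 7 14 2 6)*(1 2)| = |(0 8 13 5 7 14 1 2 6)| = 9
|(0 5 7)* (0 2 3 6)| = 6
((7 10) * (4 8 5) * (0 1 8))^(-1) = (0 4 5 8 1)(7 10)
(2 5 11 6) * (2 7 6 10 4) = [0, 1, 5, 3, 2, 11, 7, 6, 8, 9, 4, 10] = (2 5 11 10 4)(6 7)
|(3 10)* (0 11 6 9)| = |(0 11 6 9)(3 10)| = 4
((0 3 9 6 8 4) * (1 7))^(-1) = (0 4 8 6 9 3)(1 7)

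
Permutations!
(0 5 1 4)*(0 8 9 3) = (0 5 1 4 8 9 3) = [5, 4, 2, 0, 8, 1, 6, 7, 9, 3]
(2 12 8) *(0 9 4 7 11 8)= [9, 1, 12, 3, 7, 5, 6, 11, 2, 4, 10, 8, 0]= (0 9 4 7 11 8 2 12)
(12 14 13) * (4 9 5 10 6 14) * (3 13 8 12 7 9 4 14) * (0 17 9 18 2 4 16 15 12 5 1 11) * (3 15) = [17, 11, 4, 13, 16, 10, 15, 18, 5, 1, 6, 0, 14, 7, 8, 12, 3, 9, 2] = (0 17 9 1 11)(2 4 16 3 13 7 18)(5 10 6 15 12 14 8)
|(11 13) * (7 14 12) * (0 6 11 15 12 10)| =|(0 6 11 13 15 12 7 14 10)| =9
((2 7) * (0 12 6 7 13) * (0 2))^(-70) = ((0 12 6 7)(2 13))^(-70) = (13)(0 6)(7 12)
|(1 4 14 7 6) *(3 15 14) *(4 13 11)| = 9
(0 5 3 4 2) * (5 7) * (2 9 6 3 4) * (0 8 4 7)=(2 8 4 9 6 3)(5 7)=[0, 1, 8, 2, 9, 7, 3, 5, 4, 6]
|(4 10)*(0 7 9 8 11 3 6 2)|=8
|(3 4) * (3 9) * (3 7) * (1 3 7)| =|(1 3 4 9)| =4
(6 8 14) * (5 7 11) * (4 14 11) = (4 14 6 8 11 5 7) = [0, 1, 2, 3, 14, 7, 8, 4, 11, 9, 10, 5, 12, 13, 6]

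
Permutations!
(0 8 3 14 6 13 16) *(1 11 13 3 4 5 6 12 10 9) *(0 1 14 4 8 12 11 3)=(0 12 10 9 14 11 13 16 1 3 4 5 6)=[12, 3, 2, 4, 5, 6, 0, 7, 8, 14, 9, 13, 10, 16, 11, 15, 1]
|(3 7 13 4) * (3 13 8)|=|(3 7 8)(4 13)|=6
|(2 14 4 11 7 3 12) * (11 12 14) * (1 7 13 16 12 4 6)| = |(1 7 3 14 6)(2 11 13 16 12)| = 5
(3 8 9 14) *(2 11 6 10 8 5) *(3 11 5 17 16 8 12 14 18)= [0, 1, 5, 17, 4, 2, 10, 7, 9, 18, 12, 6, 14, 13, 11, 15, 8, 16, 3]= (2 5)(3 17 16 8 9 18)(6 10 12 14 11)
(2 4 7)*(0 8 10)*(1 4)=[8, 4, 1, 3, 7, 5, 6, 2, 10, 9, 0]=(0 8 10)(1 4 7 2)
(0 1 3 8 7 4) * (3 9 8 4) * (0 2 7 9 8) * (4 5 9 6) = [1, 8, 7, 5, 2, 9, 4, 3, 6, 0] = (0 1 8 6 4 2 7 3 5 9)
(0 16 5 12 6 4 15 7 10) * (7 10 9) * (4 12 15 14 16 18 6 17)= (0 18 6 12 17 4 14 16 5 15 10)(7 9)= [18, 1, 2, 3, 14, 15, 12, 9, 8, 7, 0, 11, 17, 13, 16, 10, 5, 4, 6]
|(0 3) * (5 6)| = 2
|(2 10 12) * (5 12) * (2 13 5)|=|(2 10)(5 12 13)|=6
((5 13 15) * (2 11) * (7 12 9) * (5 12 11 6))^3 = ((2 6 5 13 15 12 9 7 11))^3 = (2 13 9)(5 12 11)(6 15 7)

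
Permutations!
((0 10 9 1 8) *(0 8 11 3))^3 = (0 1)(3 9)(10 11)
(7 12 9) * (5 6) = [0, 1, 2, 3, 4, 6, 5, 12, 8, 7, 10, 11, 9] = (5 6)(7 12 9)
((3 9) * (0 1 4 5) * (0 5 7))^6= ((0 1 4 7)(3 9))^6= (9)(0 4)(1 7)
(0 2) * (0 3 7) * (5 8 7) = (0 2 3 5 8 7) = [2, 1, 3, 5, 4, 8, 6, 0, 7]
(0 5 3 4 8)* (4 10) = (0 5 3 10 4 8) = [5, 1, 2, 10, 8, 3, 6, 7, 0, 9, 4]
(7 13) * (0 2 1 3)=[2, 3, 1, 0, 4, 5, 6, 13, 8, 9, 10, 11, 12, 7]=(0 2 1 3)(7 13)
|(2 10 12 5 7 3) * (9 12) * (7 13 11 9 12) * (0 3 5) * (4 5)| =|(0 3 2 10 12)(4 5 13 11 9 7)| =30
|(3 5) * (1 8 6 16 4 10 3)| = |(1 8 6 16 4 10 3 5)| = 8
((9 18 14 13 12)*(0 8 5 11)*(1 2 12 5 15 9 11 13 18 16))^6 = ((0 8 15 9 16 1 2 12 11)(5 13)(14 18))^6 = (18)(0 2 9)(1 15 11)(8 12 16)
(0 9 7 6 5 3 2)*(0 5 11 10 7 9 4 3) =(0 4 3 2 5)(6 11 10 7) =[4, 1, 5, 2, 3, 0, 11, 6, 8, 9, 7, 10]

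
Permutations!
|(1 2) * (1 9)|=3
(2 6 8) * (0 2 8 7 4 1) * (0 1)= (8)(0 2 6 7 4)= [2, 1, 6, 3, 0, 5, 7, 4, 8]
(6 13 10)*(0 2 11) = (0 2 11)(6 13 10) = [2, 1, 11, 3, 4, 5, 13, 7, 8, 9, 6, 0, 12, 10]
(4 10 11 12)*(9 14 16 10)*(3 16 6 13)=[0, 1, 2, 16, 9, 5, 13, 7, 8, 14, 11, 12, 4, 3, 6, 15, 10]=(3 16 10 11 12 4 9 14 6 13)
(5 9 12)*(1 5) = (1 5 9 12) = [0, 5, 2, 3, 4, 9, 6, 7, 8, 12, 10, 11, 1]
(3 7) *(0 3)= (0 3 7)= [3, 1, 2, 7, 4, 5, 6, 0]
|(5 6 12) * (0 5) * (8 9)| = 4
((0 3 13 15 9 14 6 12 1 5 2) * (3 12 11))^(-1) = ((0 12 1 5 2)(3 13 15 9 14 6 11))^(-1) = (0 2 5 1 12)(3 11 6 14 9 15 13)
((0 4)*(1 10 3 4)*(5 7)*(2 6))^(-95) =((0 1 10 3 4)(2 6)(5 7))^(-95) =(10)(2 6)(5 7)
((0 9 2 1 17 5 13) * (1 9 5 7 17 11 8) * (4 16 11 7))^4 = (0 5 13)(1 16 7 11 17 8 4)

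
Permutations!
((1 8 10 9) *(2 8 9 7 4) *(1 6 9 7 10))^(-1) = (10)(1 8 2 4 7)(6 9)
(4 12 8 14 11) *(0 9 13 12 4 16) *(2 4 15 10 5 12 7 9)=[2, 1, 4, 3, 15, 12, 6, 9, 14, 13, 5, 16, 8, 7, 11, 10, 0]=(0 2 4 15 10 5 12 8 14 11 16)(7 9 13)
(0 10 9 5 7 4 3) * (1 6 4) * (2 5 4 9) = (0 10 2 5 7 1 6 9 4 3) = [10, 6, 5, 0, 3, 7, 9, 1, 8, 4, 2]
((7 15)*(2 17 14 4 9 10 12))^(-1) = ((2 17 14 4 9 10 12)(7 15))^(-1) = (2 12 10 9 4 14 17)(7 15)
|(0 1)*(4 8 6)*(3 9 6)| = 10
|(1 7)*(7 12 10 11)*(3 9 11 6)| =|(1 12 10 6 3 9 11 7)| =8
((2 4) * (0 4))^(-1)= (0 2 4)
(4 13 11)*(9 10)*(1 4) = (1 4 13 11)(9 10) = [0, 4, 2, 3, 13, 5, 6, 7, 8, 10, 9, 1, 12, 11]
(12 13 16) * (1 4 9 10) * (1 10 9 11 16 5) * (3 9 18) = [0, 4, 2, 9, 11, 1, 6, 7, 8, 18, 10, 16, 13, 5, 14, 15, 12, 17, 3] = (1 4 11 16 12 13 5)(3 9 18)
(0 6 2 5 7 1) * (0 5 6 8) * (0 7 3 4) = [8, 5, 6, 4, 0, 3, 2, 1, 7] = (0 8 7 1 5 3 4)(2 6)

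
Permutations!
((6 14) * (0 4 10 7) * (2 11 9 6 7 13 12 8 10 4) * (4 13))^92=(0 2 11 9 6 14 7)(4 12 10 13 8)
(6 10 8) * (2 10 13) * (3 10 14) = [0, 1, 14, 10, 4, 5, 13, 7, 6, 9, 8, 11, 12, 2, 3] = (2 14 3 10 8 6 13)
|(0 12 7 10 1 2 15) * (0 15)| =6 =|(15)(0 12 7 10 1 2)|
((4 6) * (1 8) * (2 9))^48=((1 8)(2 9)(4 6))^48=(9)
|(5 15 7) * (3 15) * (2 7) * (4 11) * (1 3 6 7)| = |(1 3 15 2)(4 11)(5 6 7)| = 12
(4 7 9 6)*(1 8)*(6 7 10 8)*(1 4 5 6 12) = [0, 12, 2, 3, 10, 6, 5, 9, 4, 7, 8, 11, 1] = (1 12)(4 10 8)(5 6)(7 9)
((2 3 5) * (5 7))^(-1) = ((2 3 7 5))^(-1) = (2 5 7 3)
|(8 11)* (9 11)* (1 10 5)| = |(1 10 5)(8 9 11)| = 3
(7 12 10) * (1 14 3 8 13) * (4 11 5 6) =(1 14 3 8 13)(4 11 5 6)(7 12 10) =[0, 14, 2, 8, 11, 6, 4, 12, 13, 9, 7, 5, 10, 1, 3]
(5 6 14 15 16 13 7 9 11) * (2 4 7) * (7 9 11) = [0, 1, 4, 3, 9, 6, 14, 11, 8, 7, 10, 5, 12, 2, 15, 16, 13] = (2 4 9 7 11 5 6 14 15 16 13)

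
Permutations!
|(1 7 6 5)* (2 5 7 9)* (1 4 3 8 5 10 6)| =|(1 9 2 10 6 7)(3 8 5 4)| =12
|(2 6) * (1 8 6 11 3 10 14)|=8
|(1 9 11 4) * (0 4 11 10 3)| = 6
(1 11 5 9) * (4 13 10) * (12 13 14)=(1 11 5 9)(4 14 12 13 10)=[0, 11, 2, 3, 14, 9, 6, 7, 8, 1, 4, 5, 13, 10, 12]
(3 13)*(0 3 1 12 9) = (0 3 13 1 12 9) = [3, 12, 2, 13, 4, 5, 6, 7, 8, 0, 10, 11, 9, 1]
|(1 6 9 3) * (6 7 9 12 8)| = 12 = |(1 7 9 3)(6 12 8)|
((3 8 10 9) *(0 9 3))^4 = ((0 9)(3 8 10))^4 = (3 8 10)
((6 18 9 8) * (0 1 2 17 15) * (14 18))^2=(0 2 15 1 17)(6 18 8 14 9)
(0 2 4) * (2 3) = (0 3 2 4) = [3, 1, 4, 2, 0]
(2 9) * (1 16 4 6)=(1 16 4 6)(2 9)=[0, 16, 9, 3, 6, 5, 1, 7, 8, 2, 10, 11, 12, 13, 14, 15, 4]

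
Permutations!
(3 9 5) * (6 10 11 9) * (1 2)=(1 2)(3 6 10 11 9 5)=[0, 2, 1, 6, 4, 3, 10, 7, 8, 5, 11, 9]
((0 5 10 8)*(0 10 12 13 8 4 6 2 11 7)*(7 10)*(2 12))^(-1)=((0 5 2 11 10 4 6 12 13 8 7))^(-1)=(0 7 8 13 12 6 4 10 11 2 5)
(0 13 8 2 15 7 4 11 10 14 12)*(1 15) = (0 13 8 2 1 15 7 4 11 10 14 12) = [13, 15, 1, 3, 11, 5, 6, 4, 2, 9, 14, 10, 0, 8, 12, 7]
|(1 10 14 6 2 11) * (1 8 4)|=|(1 10 14 6 2 11 8 4)|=8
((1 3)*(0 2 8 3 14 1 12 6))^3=(0 3)(1 14)(2 12)(6 8)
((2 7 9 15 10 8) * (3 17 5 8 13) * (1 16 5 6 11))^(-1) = (1 11 6 17 3 13 10 15 9 7 2 8 5 16)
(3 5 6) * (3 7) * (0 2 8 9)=(0 2 8 9)(3 5 6 7)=[2, 1, 8, 5, 4, 6, 7, 3, 9, 0]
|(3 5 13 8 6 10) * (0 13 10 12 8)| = |(0 13)(3 5 10)(6 12 8)| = 6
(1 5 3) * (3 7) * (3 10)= (1 5 7 10 3)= [0, 5, 2, 1, 4, 7, 6, 10, 8, 9, 3]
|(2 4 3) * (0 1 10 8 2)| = 7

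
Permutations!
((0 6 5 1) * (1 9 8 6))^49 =(0 1)(5 9 8 6)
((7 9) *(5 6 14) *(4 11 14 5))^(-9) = ((4 11 14)(5 6)(7 9))^(-9) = (14)(5 6)(7 9)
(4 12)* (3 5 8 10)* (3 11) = (3 5 8 10 11)(4 12) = [0, 1, 2, 5, 12, 8, 6, 7, 10, 9, 11, 3, 4]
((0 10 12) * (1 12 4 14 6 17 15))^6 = ((0 10 4 14 6 17 15 1 12))^6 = (0 15 14)(1 6 10)(4 12 17)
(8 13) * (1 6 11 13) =(1 6 11 13 8) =[0, 6, 2, 3, 4, 5, 11, 7, 1, 9, 10, 13, 12, 8]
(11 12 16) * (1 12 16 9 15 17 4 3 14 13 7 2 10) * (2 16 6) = (1 12 9 15 17 4 3 14 13 7 16 11 6 2 10) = [0, 12, 10, 14, 3, 5, 2, 16, 8, 15, 1, 6, 9, 7, 13, 17, 11, 4]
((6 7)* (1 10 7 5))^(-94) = (1 10 7 6 5)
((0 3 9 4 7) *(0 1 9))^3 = (0 3)(1 7 4 9)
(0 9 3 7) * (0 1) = (0 9 3 7 1) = [9, 0, 2, 7, 4, 5, 6, 1, 8, 3]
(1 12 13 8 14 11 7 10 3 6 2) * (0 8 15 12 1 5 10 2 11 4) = [8, 1, 5, 6, 0, 10, 11, 2, 14, 9, 3, 7, 13, 15, 4, 12] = (0 8 14 4)(2 5 10 3 6 11 7)(12 13 15)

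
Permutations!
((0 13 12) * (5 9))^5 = ((0 13 12)(5 9))^5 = (0 12 13)(5 9)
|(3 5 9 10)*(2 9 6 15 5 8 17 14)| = |(2 9 10 3 8 17 14)(5 6 15)| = 21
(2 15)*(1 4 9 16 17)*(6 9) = (1 4 6 9 16 17)(2 15) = [0, 4, 15, 3, 6, 5, 9, 7, 8, 16, 10, 11, 12, 13, 14, 2, 17, 1]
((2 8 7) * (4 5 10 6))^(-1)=(2 7 8)(4 6 10 5)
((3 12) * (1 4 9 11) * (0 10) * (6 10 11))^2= ((0 11 1 4 9 6 10)(3 12))^2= (12)(0 1 9 10 11 4 6)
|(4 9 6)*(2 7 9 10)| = |(2 7 9 6 4 10)| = 6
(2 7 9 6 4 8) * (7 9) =(2 9 6 4 8) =[0, 1, 9, 3, 8, 5, 4, 7, 2, 6]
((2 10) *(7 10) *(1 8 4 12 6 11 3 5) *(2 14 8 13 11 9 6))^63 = ((1 13 11 3 5)(2 7 10 14 8 4 12)(6 9))^63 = (14)(1 3 13 5 11)(6 9)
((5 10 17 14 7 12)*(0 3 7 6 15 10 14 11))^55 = (17)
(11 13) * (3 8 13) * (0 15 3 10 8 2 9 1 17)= [15, 17, 9, 2, 4, 5, 6, 7, 13, 1, 8, 10, 12, 11, 14, 3, 16, 0]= (0 15 3 2 9 1 17)(8 13 11 10)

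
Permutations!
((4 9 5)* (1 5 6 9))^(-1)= (1 4 5)(6 9)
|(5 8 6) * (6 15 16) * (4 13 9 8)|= |(4 13 9 8 15 16 6 5)|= 8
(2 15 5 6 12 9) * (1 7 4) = [0, 7, 15, 3, 1, 6, 12, 4, 8, 2, 10, 11, 9, 13, 14, 5] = (1 7 4)(2 15 5 6 12 9)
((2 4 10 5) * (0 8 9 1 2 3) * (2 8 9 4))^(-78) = (0 1 4 5)(3 9 8 10)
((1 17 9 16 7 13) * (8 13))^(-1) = ((1 17 9 16 7 8 13))^(-1) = (1 13 8 7 16 9 17)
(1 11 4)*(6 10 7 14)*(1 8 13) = (1 11 4 8 13)(6 10 7 14) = [0, 11, 2, 3, 8, 5, 10, 14, 13, 9, 7, 4, 12, 1, 6]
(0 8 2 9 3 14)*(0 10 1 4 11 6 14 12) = (0 8 2 9 3 12)(1 4 11 6 14 10) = [8, 4, 9, 12, 11, 5, 14, 7, 2, 3, 1, 6, 0, 13, 10]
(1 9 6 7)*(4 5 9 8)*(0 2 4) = (0 2 4 5 9 6 7 1 8) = [2, 8, 4, 3, 5, 9, 7, 1, 0, 6]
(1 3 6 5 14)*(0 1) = (0 1 3 6 5 14) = [1, 3, 2, 6, 4, 14, 5, 7, 8, 9, 10, 11, 12, 13, 0]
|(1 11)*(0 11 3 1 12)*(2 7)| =|(0 11 12)(1 3)(2 7)| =6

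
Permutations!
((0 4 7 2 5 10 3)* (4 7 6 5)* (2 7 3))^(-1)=(0 3)(2 10 5 6 4)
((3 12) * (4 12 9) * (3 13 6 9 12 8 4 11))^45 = (3 6)(4 8)(9 12)(11 13)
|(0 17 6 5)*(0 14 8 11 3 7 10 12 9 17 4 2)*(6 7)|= |(0 4 2)(3 6 5 14 8 11)(7 10 12 9 17)|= 30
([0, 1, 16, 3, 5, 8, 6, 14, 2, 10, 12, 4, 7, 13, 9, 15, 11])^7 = (2 16 11 4 5 8)(7 9 12 14 10)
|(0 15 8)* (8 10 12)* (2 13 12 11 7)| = 9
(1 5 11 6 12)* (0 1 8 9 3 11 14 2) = (0 1 5 14 2)(3 11 6 12 8 9) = [1, 5, 0, 11, 4, 14, 12, 7, 9, 3, 10, 6, 8, 13, 2]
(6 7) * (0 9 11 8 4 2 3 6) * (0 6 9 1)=(0 1)(2 3 9 11 8 4)(6 7)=[1, 0, 3, 9, 2, 5, 7, 6, 4, 11, 10, 8]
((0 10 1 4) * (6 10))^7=((0 6 10 1 4))^7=(0 10 4 6 1)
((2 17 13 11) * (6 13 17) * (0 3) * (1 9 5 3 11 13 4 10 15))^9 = ((17)(0 11 2 6 4 10 15 1 9 5 3))^9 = (17)(0 5 1 10 6 11 3 9 15 4 2)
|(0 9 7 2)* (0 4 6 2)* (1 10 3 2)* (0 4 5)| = 10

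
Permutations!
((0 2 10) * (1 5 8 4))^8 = (0 10 2)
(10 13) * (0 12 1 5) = [12, 5, 2, 3, 4, 0, 6, 7, 8, 9, 13, 11, 1, 10] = (0 12 1 5)(10 13)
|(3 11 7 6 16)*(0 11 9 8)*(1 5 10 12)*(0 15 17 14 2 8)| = 140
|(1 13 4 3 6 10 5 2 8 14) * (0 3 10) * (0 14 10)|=|(0 3 6 14 1 13 4)(2 8 10 5)|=28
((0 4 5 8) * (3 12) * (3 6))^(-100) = (3 6 12)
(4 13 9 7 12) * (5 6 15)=[0, 1, 2, 3, 13, 6, 15, 12, 8, 7, 10, 11, 4, 9, 14, 5]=(4 13 9 7 12)(5 6 15)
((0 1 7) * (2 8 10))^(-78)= ((0 1 7)(2 8 10))^(-78)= (10)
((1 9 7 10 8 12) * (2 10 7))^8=((1 9 2 10 8 12))^8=(1 2 8)(9 10 12)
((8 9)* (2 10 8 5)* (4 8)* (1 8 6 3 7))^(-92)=(1 3 4 2 9)(5 8 7 6 10)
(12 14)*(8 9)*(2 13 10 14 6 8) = (2 13 10 14 12 6 8 9) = [0, 1, 13, 3, 4, 5, 8, 7, 9, 2, 14, 11, 6, 10, 12]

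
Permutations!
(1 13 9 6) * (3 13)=[0, 3, 2, 13, 4, 5, 1, 7, 8, 6, 10, 11, 12, 9]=(1 3 13 9 6)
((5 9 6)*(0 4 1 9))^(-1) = (0 5 6 9 1 4)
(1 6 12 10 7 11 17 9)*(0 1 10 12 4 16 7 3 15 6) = (0 1)(3 15 6 4 16 7 11 17 9 10) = [1, 0, 2, 15, 16, 5, 4, 11, 8, 10, 3, 17, 12, 13, 14, 6, 7, 9]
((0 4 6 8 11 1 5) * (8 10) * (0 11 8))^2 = ((0 4 6 10)(1 5 11))^2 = (0 6)(1 11 5)(4 10)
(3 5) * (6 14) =[0, 1, 2, 5, 4, 3, 14, 7, 8, 9, 10, 11, 12, 13, 6] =(3 5)(6 14)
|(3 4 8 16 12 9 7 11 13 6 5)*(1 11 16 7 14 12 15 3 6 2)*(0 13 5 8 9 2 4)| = |(0 13 4 9 14 12 2 1 11 5 6 8 7 16 15 3)| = 16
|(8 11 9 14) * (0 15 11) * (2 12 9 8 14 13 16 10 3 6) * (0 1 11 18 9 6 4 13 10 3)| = 60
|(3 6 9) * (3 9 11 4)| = |(3 6 11 4)| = 4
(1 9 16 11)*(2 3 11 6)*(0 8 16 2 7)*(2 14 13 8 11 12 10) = (0 11 1 9 14 13 8 16 6 7)(2 3 12 10) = [11, 9, 3, 12, 4, 5, 7, 0, 16, 14, 2, 1, 10, 8, 13, 15, 6]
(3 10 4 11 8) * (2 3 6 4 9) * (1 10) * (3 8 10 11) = (1 11 10 9 2 8 6 4 3) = [0, 11, 8, 1, 3, 5, 4, 7, 6, 2, 9, 10]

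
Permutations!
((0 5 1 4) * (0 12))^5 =(12)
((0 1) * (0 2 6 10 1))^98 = (1 6)(2 10)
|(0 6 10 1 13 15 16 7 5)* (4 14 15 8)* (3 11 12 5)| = |(0 6 10 1 13 8 4 14 15 16 7 3 11 12 5)| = 15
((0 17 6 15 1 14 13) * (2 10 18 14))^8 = (0 14 10 1 6)(2 15 17 13 18)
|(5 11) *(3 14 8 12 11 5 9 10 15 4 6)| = |(3 14 8 12 11 9 10 15 4 6)| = 10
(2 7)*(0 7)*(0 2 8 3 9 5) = [7, 1, 2, 9, 4, 0, 6, 8, 3, 5] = (0 7 8 3 9 5)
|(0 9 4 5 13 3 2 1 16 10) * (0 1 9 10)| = |(0 10 1 16)(2 9 4 5 13 3)| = 12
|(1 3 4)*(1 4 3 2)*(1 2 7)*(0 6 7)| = 4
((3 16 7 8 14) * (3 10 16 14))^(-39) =(3 16)(7 14)(8 10)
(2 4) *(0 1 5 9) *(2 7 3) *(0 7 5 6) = (0 1 6)(2 4 5 9 7 3) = [1, 6, 4, 2, 5, 9, 0, 3, 8, 7]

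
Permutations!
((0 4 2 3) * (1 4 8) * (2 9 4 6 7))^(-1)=((0 8 1 6 7 2 3)(4 9))^(-1)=(0 3 2 7 6 1 8)(4 9)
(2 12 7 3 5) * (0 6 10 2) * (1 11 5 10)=[6, 11, 12, 10, 4, 0, 1, 3, 8, 9, 2, 5, 7]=(0 6 1 11 5)(2 12 7 3 10)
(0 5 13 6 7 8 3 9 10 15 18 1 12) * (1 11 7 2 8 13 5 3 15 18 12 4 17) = [3, 4, 8, 9, 17, 5, 2, 13, 15, 10, 18, 7, 0, 6, 14, 12, 16, 1, 11] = (0 3 9 10 18 11 7 13 6 2 8 15 12)(1 4 17)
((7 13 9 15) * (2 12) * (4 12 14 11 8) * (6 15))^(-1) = ((2 14 11 8 4 12)(6 15 7 13 9))^(-1) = (2 12 4 8 11 14)(6 9 13 7 15)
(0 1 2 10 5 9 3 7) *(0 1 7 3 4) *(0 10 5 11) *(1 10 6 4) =[7, 2, 5, 3, 6, 9, 4, 10, 8, 1, 11, 0] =(0 7 10 11)(1 2 5 9)(4 6)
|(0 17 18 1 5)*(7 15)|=10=|(0 17 18 1 5)(7 15)|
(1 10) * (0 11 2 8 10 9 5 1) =(0 11 2 8 10)(1 9 5) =[11, 9, 8, 3, 4, 1, 6, 7, 10, 5, 0, 2]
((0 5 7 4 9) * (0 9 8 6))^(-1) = (9)(0 6 8 4 7 5)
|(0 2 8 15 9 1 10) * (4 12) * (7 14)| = 14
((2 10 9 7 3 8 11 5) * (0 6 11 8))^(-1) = (0 3 7 9 10 2 5 11 6)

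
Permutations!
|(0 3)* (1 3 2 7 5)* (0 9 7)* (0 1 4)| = 8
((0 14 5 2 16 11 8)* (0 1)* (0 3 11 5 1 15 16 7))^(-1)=((0 14 1 3 11 8 15 16 5 2 7))^(-1)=(0 7 2 5 16 15 8 11 3 1 14)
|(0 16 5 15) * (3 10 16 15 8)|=|(0 15)(3 10 16 5 8)|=10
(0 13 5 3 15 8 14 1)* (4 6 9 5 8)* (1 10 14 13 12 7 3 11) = (0 12 7 3 15 4 6 9 5 11 1)(8 13)(10 14) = [12, 0, 2, 15, 6, 11, 9, 3, 13, 5, 14, 1, 7, 8, 10, 4]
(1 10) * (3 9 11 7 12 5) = (1 10)(3 9 11 7 12 5) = [0, 10, 2, 9, 4, 3, 6, 12, 8, 11, 1, 7, 5]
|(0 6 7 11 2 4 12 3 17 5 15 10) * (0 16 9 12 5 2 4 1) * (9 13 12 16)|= 16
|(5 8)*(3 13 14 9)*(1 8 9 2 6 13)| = 20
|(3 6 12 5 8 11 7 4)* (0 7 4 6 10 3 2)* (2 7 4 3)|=11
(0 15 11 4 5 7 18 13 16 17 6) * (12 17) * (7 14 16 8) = (0 15 11 4 5 14 16 12 17 6)(7 18 13 8) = [15, 1, 2, 3, 5, 14, 0, 18, 7, 9, 10, 4, 17, 8, 16, 11, 12, 6, 13]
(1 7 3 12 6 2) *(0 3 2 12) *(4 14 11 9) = (0 3)(1 7 2)(4 14 11 9)(6 12) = [3, 7, 1, 0, 14, 5, 12, 2, 8, 4, 10, 9, 6, 13, 11]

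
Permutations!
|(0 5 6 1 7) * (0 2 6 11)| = |(0 5 11)(1 7 2 6)| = 12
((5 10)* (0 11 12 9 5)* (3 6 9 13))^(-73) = ((0 11 12 13 3 6 9 5 10))^(-73) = (0 10 5 9 6 3 13 12 11)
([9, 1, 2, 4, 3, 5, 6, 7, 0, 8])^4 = [9, 1, 2, 3, 4, 5, 6, 7, 0, 8]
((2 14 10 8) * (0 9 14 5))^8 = (0 9 14 10 8 2 5)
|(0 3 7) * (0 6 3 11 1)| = 3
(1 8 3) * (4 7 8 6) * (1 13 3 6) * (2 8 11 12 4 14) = (2 8 6 14)(3 13)(4 7 11 12) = [0, 1, 8, 13, 7, 5, 14, 11, 6, 9, 10, 12, 4, 3, 2]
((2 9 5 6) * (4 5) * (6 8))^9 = (2 5)(4 6)(8 9)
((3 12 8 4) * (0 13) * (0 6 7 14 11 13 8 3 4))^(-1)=((0 8)(3 12)(6 7 14 11 13))^(-1)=(0 8)(3 12)(6 13 11 14 7)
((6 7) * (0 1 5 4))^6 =(7)(0 5)(1 4)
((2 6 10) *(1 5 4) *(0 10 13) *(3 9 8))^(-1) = ((0 10 2 6 13)(1 5 4)(3 9 8))^(-1) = (0 13 6 2 10)(1 4 5)(3 8 9)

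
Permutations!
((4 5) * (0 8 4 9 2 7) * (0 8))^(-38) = ((2 7 8 4 5 9))^(-38) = (2 5 8)(4 7 9)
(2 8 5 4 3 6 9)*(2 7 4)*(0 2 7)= (0 2 8 5 7 4 3 6 9)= [2, 1, 8, 6, 3, 7, 9, 4, 5, 0]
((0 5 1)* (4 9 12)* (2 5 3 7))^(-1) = (0 1 5 2 7 3)(4 12 9) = ((0 3 7 2 5 1)(4 9 12))^(-1)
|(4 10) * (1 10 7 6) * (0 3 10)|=|(0 3 10 4 7 6 1)|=7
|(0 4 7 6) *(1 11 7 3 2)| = 8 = |(0 4 3 2 1 11 7 6)|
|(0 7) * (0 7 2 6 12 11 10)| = |(0 2 6 12 11 10)| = 6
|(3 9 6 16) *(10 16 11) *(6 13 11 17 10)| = 8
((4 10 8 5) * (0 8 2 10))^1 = ((0 8 5 4)(2 10))^1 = (0 8 5 4)(2 10)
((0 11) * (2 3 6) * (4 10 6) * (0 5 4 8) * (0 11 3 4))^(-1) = ((0 3 8 11 5)(2 4 10 6))^(-1) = (0 5 11 8 3)(2 6 10 4)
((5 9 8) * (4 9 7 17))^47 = ((4 9 8 5 7 17))^47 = (4 17 7 5 8 9)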